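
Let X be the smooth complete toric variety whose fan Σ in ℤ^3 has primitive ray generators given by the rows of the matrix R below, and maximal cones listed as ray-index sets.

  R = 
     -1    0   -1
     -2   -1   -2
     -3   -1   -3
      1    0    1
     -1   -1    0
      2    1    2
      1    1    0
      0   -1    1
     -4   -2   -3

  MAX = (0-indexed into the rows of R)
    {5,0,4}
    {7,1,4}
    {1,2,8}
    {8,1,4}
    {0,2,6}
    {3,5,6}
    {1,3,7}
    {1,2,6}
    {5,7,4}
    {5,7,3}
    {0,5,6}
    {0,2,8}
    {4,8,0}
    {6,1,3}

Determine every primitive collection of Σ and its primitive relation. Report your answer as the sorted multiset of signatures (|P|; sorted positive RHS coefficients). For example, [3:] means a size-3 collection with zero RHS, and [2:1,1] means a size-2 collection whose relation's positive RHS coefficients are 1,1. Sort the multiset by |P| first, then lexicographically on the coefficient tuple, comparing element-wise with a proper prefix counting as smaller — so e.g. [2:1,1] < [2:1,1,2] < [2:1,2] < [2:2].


15 minimal non-faces of Δ(Σ) (on 9 rays):

  P = {0,3}:  v_{0} + v_{3} = 0 — sig = [2:]
  P = {1,5}:  v_{1} + v_{5} = 0 — sig = [2:]
  P = {4,6}:  v_{4} + v_{6} = 0 — sig = [2:]
  P = {0,1}:  v_{0} + v_{1} = v_{2} — sig = [2:1]
  P = {0,7}:  v_{0} + v_{7} = v_{4} — sig = [2:1]
  P = {2,3}:  v_{2} + v_{3} = v_{1} — sig = [2:1]
  P = {2,4}:  v_{2} + v_{4} = v_{8} — sig = [2:1]
  P = {2,5}:  v_{2} + v_{5} = v_{0} — sig = [2:1]
  P = {3,4}:  v_{3} + v_{4} = v_{7} — sig = [2:1]
  P = {6,7}:  v_{6} + v_{7} = v_{3} — sig = [2:1]
  P = {6,8}:  v_{6} + v_{8} = v_{2} — sig = [2:1]
  P = {2,7}:  v_{2} + v_{7} = v_{1} + v_{4} — sig = [2:1,1]
  P = {3,8}:  v_{3} + v_{8} = v_{1} + v_{4} — sig = [2:1,1]
  P = {5,8}:  v_{5} + v_{8} = v_{0} + v_{4} — sig = [2:1,1]
  P = {7,8}:  v_{7} + v_{8} = v_{1} + 2·v_{4} — sig = [2:1,2]

so the primitive-relation signature multiset is
    |P|=2: 15 collections, coeffs (), (), (), (1), (1), (1), (1), (1), (1), (1), (1), (1,1), (1,1), (1,1), (1,2)


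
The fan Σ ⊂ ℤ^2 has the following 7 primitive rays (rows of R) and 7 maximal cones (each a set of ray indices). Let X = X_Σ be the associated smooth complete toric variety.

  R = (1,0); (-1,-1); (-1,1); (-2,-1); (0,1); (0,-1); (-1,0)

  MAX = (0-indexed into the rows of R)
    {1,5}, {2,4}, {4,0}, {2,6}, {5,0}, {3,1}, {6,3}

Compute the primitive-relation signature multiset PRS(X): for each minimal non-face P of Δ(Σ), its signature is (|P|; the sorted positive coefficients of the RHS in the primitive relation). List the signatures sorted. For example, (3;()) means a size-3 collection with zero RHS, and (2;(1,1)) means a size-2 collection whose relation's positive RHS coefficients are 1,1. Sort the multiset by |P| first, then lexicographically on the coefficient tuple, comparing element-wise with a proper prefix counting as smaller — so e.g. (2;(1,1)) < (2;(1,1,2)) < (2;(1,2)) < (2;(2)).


|primitive collections| = 14. Relations:

  P = {0,6}:  v_{0} + v_{6} = 0  ⇒ sig = (2;())
  P = {4,5}:  v_{4} + v_{5} = 0  ⇒ sig = (2;())
  P = {0,1}:  v_{0} + v_{1} = v_{5}  ⇒ sig = (2;(1))
  P = {0,2}:  v_{0} + v_{2} = v_{4}  ⇒ sig = (2;(1))
  P = {0,3}:  v_{0} + v_{3} = v_{1}  ⇒ sig = (2;(1))
  P = {1,4}:  v_{1} + v_{4} = v_{6}  ⇒ sig = (2;(1))
  P = {1,6}:  v_{1} + v_{6} = v_{3}  ⇒ sig = (2;(1))
  P = {2,5}:  v_{2} + v_{5} = v_{6}  ⇒ sig = (2;(1))
  P = {4,6}:  v_{4} + v_{6} = v_{2}  ⇒ sig = (2;(1))
  P = {5,6}:  v_{5} + v_{6} = v_{1}  ⇒ sig = (2;(1))
  P = {1,2}:  v_{1} + v_{2} = 2·v_{6}  ⇒ sig = (2;(2))
  P = {3,4}:  v_{3} + v_{4} = 2·v_{6}  ⇒ sig = (2;(2))
  P = {3,5}:  v_{3} + v_{5} = 2·v_{1}  ⇒ sig = (2;(2))
  P = {2,3}:  v_{2} + v_{3} = 3·v_{6}  ⇒ sig = (2;(3))

Sorted signature multiset PRS(X):
[(2;()), (2;()), (2;(1)), (2;(1)), (2;(1)), (2;(1)), (2;(1)), (2;(1)), (2;(1)), (2;(1)), (2;(2)), (2;(2)), (2;(2)), (2;(3))]


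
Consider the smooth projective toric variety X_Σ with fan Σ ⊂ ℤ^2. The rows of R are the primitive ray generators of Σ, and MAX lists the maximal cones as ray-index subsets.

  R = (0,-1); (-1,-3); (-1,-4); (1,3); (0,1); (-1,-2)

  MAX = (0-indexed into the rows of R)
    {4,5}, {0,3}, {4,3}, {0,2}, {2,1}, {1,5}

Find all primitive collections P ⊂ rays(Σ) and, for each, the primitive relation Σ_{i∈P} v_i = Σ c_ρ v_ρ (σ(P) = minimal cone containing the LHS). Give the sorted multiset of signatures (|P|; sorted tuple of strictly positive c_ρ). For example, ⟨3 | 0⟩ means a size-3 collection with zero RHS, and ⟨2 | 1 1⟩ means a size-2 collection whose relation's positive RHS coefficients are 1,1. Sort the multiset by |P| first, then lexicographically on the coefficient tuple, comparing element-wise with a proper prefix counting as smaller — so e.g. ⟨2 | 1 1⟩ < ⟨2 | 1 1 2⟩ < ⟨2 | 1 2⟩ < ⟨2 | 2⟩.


9 collections generate NE(X_Σ); each relation:

  {0,4}:  v_{0} + v_{4} = 0  so sig = ⟨2 | 0⟩
  {1,3}:  v_{1} + v_{3} = 0  so sig = ⟨2 | 0⟩
  {0,1}:  v_{0} + v_{1} = v_{2}  so sig = ⟨2 | 1⟩
  {0,5}:  v_{0} + v_{5} = v_{1}  so sig = ⟨2 | 1⟩
  {1,4}:  v_{1} + v_{4} = v_{5}  so sig = ⟨2 | 1⟩
  {2,3}:  v_{2} + v_{3} = v_{0}  so sig = ⟨2 | 1⟩
  {2,4}:  v_{2} + v_{4} = v_{1}  so sig = ⟨2 | 1⟩
  {3,5}:  v_{3} + v_{5} = v_{4}  so sig = ⟨2 | 1⟩
  {2,5}:  v_{2} + v_{5} = 2·v_{1}  so sig = ⟨2 | 2⟩

Signatures (|P|; sorted positive RHS coefficients), sorted:
    |P|=2: 9 collections, coeffs (), (), (1), (1), (1), (1), (1), (1), (2)


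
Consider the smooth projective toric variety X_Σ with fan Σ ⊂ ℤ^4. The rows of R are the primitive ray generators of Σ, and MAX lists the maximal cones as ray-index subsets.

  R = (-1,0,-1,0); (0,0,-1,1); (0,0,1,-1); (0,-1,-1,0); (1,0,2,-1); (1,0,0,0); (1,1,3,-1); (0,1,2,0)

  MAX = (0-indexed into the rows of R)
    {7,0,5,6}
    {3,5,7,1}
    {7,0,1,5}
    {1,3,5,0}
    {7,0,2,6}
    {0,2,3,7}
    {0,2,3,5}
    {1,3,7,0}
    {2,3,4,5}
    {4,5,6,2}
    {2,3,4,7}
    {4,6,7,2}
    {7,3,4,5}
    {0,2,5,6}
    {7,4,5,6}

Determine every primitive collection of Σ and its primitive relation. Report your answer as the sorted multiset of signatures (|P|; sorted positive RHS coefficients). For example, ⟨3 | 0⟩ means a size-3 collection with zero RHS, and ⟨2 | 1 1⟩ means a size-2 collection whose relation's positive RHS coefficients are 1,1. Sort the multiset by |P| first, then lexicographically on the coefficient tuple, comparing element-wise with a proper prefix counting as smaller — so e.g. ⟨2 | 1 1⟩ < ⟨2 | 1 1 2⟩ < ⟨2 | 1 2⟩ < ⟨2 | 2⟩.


7 collections generate NE(X_Σ); each relation:

  P = {1,2}:  v_{1} + v_{2} = 0 ; sig = ⟨2 | 0⟩
  P = {0,4}:  v_{0} + v_{4} = v_{2} ; sig = ⟨2 | 1⟩
  P = {3,6}:  v_{3} + v_{6} = v_{4} ; sig = ⟨2 | 1⟩
  P = {1,6}:  v_{1} + v_{6} = v_{5} + v_{7} ; sig = ⟨2 | 1 1⟩
  P = {1,4}:  v_{1} + v_{4} = v_{3} + v_{5} + v_{7} ; sig = ⟨2 | 1 1 1⟩
  P = {2,5,7}:  v_{2} + v_{5} + v_{7} = v_{6} ; sig = ⟨3 | 1⟩
  P = {0,3,5,7}:  v_{0} + v_{3} + v_{5} + v_{7} = 0 ; sig = ⟨4 | 0⟩

Sorted signature multiset PRS(X):
{ ⟨2 | 0⟩,  ⟨2 | 1⟩ ×2,  ⟨2 | 1 1⟩,  ⟨2 | 1 1 1⟩,  ⟨3 | 1⟩,  ⟨4 | 0⟩ }


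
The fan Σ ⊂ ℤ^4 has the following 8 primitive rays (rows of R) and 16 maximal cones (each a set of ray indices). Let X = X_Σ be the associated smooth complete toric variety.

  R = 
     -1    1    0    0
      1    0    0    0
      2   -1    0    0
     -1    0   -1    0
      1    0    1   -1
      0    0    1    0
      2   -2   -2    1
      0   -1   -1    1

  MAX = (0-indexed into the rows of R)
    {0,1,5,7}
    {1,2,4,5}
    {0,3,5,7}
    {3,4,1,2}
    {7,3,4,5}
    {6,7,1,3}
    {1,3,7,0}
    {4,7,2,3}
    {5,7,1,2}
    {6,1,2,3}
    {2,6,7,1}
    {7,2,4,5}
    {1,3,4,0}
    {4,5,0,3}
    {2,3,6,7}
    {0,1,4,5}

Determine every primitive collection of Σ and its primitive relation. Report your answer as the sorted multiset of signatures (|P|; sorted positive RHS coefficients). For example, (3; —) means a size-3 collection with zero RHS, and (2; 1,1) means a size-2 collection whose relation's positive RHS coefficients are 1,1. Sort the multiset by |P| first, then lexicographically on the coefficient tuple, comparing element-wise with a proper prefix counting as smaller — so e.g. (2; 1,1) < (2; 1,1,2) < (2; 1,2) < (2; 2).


Δ(Σ) — 8 vertices, 9 min non-faces:

  • {0,2}:  v_{0} + v_{2} = v_{1}  so sig = (2; 1)
  • {5,6}:  v_{5} + v_{6} = v_{2} + v_{7}  so sig = (2; 1,1)
  • {0,6}:  v_{0} + v_{6} = 2·v_{1} + v_{3} + v_{7}  so sig = (2; 1,1,2)
  • {4,6}:  v_{4} + v_{6} = 2·v_{2} + v_{3}  so sig = (2; 1,2)
  • {0,4,7}:  v_{0} + v_{4} + v_{7} = 0  so sig = (3; —)
  • {1,3,5}:  v_{1} + v_{3} + v_{5} = 0  so sig = (3; —)
  • {1,4,7}:  v_{1} + v_{4} + v_{7} = v_{2}  so sig = (3; 1)
  • {2,3,5}:  v_{2} + v_{3} + v_{5} = v_{4} + v_{7}  so sig = (3; 1,1)
  • {1,2,3,7}:  v_{1} + v_{2} + v_{3} + v_{7} = v_{6}  so sig = (4; 1)

Sorted signature multiset PRS(X):
    (2; 1)
    (2; 1,1)
    (2; 1,1,2)
    (2; 1,2)
    (3; —)
    (3; —)
    (3; 1)
    (3; 1,1)
    (4; 1)


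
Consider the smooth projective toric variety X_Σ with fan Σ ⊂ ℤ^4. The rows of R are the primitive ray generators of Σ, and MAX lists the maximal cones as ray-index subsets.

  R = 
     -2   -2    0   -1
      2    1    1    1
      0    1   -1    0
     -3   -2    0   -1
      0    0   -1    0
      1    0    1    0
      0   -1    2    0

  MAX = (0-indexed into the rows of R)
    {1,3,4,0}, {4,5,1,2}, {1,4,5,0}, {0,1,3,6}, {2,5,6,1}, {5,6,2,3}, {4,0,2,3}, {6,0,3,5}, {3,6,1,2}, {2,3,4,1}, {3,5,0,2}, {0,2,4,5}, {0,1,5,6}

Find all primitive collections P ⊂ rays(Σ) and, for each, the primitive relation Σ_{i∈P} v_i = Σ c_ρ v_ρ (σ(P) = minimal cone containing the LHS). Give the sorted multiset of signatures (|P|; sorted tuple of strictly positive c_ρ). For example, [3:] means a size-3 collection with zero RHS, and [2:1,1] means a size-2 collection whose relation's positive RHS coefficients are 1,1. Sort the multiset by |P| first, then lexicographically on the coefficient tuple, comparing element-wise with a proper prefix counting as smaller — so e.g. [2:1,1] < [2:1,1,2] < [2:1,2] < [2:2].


Primitive collections (5):

  P = {4,6}:  v_{4} + v_{6} = v_{0} + v_{1}  →  sig = [2:1,1]
  P = {0,1,2}:  v_{0} + v_{1} + v_{2} = 0  →  sig = [3:]
  P = {1,3,5}:  v_{1} + v_{3} + v_{5} = v_{6}  →  sig = [3:1]
  P = {3,4,5}:  v_{3} + v_{4} + v_{5} = v_{0}  →  sig = [3:1]
  P = {0,2,6}:  v_{0} + v_{2} + v_{6} = v_{3} + v_{5}  →  sig = [3:1,1]

so the primitive-relation signature multiset is
[[2:1,1], [3:], [3:1], [3:1], [3:1,1]]


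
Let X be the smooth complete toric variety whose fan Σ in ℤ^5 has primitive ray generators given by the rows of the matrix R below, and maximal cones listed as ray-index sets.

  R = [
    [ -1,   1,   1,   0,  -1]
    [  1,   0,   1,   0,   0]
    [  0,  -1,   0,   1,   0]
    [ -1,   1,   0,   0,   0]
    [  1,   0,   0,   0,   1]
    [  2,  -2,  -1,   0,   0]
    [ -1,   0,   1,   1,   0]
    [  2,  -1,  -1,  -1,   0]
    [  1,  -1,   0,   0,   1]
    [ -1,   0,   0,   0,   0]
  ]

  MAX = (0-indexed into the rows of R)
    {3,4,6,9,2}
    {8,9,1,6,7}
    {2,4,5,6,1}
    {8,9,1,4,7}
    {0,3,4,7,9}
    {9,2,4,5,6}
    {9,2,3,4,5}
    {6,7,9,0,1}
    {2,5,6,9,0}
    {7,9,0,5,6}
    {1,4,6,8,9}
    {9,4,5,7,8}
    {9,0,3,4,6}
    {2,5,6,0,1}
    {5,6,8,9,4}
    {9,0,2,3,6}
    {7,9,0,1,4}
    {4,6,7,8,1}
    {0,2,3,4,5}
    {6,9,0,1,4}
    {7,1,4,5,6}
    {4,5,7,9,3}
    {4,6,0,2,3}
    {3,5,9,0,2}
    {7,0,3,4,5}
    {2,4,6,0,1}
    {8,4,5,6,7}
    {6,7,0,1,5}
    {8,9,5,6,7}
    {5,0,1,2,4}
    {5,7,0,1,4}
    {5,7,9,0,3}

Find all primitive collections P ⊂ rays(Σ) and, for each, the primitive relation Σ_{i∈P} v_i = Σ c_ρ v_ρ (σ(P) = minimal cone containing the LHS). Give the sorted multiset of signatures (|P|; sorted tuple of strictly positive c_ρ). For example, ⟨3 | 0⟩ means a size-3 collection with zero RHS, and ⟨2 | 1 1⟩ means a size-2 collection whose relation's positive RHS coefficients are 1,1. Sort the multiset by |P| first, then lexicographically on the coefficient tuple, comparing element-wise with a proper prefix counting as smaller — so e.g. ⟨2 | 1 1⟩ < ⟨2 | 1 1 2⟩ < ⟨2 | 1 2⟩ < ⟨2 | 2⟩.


|primitive collections| = 15. Relations:

  P = {2,7}:  v_{2} + v_{7} = v_{5}  →  sig = ⟨2 | 1⟩
  P = {0,8}:  v_{0} + v_{8} = v_{1} + v_{9}  →  sig = ⟨2 | 1 1⟩
  P = {1,3}:  v_{1} + v_{3} = v_{0} + v_{4}  →  sig = ⟨2 | 1 1⟩
  P = {3,8}:  v_{3} + v_{8} = v_{4} + v_{9}  →  sig = ⟨2 | 1 1⟩
  P = {2,8}:  v_{2} + v_{8} = v_{4} + v_{5} + v_{6} + v_{9}  →  sig = ⟨2 | 1 1 1 1⟩
  P = {3,6,7}:  v_{3} + v_{6} + v_{7} = 0  →  sig = ⟨3 | 0⟩
  P = {3,5,6}:  v_{3} + v_{5} + v_{6} = v_{2}  →  sig = ⟨3 | 1⟩
  P = {1,2,9}:  v_{1} + v_{2} + v_{9} = 2·v_{6} + v_{7}  →  sig = ⟨3 | 1 2⟩
  P = {1,5,8}:  v_{1} + v_{5} + v_{8} = v_{4} + 3·v_{6} + 3·v_{7}  →  sig = ⟨3 | 1 3 3⟩
  P = {1,5,9}:  v_{1} + v_{5} + v_{9} = 2·v_{6} + 2·v_{7}  →  sig = ⟨3 | 2 2⟩
  P = {0,2,4,9}:  v_{0} + v_{2} + v_{4} + v_{9} = v_{6}  →  sig = ⟨4 | 1⟩
  P = {0,4,6,7}:  v_{0} + v_{4} + v_{6} + v_{7} = v_{1}  →  sig = ⟨4 | 1⟩
  P = {4,6,7,9}:  v_{4} + v_{6} + v_{7} + v_{9} = v_{8}  →  sig = ⟨4 | 1⟩
  P = {0,4,5,6}:  v_{0} + v_{4} + v_{5} + v_{6} = v_{1} + v_{2}  →  sig = ⟨4 | 1 1⟩
  P = {0,4,5,9}:  v_{0} + v_{4} + v_{5} + v_{9} = v_{6} + v_{7}  →  sig = ⟨4 | 1 1⟩

Hence PRS(X_Σ) =
[⟨2 | 1⟩, ⟨2 | 1 1⟩, ⟨2 | 1 1⟩, ⟨2 | 1 1⟩, ⟨2 | 1 1 1 1⟩, ⟨3 | 0⟩, ⟨3 | 1⟩, ⟨3 | 1 2⟩, ⟨3 | 1 3 3⟩, ⟨3 | 2 2⟩, ⟨4 | 1⟩, ⟨4 | 1⟩, ⟨4 | 1⟩, ⟨4 | 1 1⟩, ⟨4 | 1 1⟩]


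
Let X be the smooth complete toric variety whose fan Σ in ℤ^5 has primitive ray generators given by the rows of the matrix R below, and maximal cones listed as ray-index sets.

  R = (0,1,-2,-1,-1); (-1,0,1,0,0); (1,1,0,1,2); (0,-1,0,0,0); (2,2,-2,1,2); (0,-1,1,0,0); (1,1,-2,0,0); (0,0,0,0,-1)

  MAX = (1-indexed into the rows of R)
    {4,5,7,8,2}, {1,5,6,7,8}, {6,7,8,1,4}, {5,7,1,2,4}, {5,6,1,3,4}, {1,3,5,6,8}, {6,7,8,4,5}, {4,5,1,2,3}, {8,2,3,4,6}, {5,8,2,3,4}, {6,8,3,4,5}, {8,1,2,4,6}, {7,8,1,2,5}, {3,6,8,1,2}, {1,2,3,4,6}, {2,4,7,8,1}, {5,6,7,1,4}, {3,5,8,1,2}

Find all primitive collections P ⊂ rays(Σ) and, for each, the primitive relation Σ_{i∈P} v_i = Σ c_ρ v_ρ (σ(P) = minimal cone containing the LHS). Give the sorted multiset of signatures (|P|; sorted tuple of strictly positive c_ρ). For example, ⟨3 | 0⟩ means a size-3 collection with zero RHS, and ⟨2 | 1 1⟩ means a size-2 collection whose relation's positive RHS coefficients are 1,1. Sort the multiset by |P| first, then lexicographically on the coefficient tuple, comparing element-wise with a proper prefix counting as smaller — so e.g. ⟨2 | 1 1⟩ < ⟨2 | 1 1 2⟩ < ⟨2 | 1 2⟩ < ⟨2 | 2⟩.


The 5 primitive collections of Σ (r=8, n=5):

  P = {3,7}:  v_{3} + v_{7} = v_{5}  ⟹  sig = ⟨2 | 1⟩
  P = {2,6,7}:  v_{2} + v_{6} + v_{7} = 0  ⟹  sig = ⟨3 | 0⟩
  P = {2,5,6}:  v_{2} + v_{5} + v_{6} = v_{3}  ⟹  sig = ⟨3 | 1⟩
  P = {1,3,4,8}:  v_{1} + v_{3} + v_{4} + v_{8} = v_{7}  ⟹  sig = ⟨4 | 1⟩
  P = {1,4,5,8}:  v_{1} + v_{4} + v_{5} + v_{8} = 2·v_{7}  ⟹  sig = ⟨4 | 2⟩

so the primitive-relation signature multiset is
    ⟨2 | 1⟩
    ⟨3 | 0⟩
    ⟨3 | 1⟩
    ⟨4 | 1⟩
    ⟨4 | 2⟩


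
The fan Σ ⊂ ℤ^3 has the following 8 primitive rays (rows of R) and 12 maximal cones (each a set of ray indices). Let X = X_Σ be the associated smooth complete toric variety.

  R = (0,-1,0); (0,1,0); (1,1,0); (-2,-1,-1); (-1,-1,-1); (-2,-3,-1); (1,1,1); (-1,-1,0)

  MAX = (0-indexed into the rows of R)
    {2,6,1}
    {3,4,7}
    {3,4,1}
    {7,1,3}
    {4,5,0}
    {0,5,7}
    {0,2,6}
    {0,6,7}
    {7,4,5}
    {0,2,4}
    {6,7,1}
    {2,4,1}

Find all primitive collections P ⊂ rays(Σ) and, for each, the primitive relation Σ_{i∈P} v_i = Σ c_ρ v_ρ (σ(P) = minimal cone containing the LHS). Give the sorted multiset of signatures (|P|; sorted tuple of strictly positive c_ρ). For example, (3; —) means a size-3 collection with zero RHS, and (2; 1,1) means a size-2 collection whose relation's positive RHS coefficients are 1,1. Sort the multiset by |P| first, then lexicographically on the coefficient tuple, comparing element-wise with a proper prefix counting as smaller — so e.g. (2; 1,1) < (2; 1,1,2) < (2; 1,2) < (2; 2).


Δ(Σ) — 8 vertices, 12 min non-faces:

  P = {0,1}:  v_{0} + v_{1} = 0  →  sig = (2; —)
  P = {2,7}:  v_{2} + v_{7} = 0  →  sig = (2; —)
  P = {4,6}:  v_{4} + v_{6} = 0  →  sig = (2; —)
  P = {0,3}:  v_{0} + v_{3} = v_{4} + v_{7}  →  sig = (2; 1,1)
  P = {1,5}:  v_{1} + v_{5} = v_{4} + v_{7}  →  sig = (2; 1,1)
  P = {2,3}:  v_{2} + v_{3} = v_{1} + v_{4}  →  sig = (2; 1,1)
  P = {2,5}:  v_{2} + v_{5} = v_{0} + v_{4}  →  sig = (2; 1,1)
  P = {3,6}:  v_{3} + v_{6} = v_{1} + v_{7}  →  sig = (2; 1,1)
  P = {5,6}:  v_{5} + v_{6} = v_{0} + v_{7}  →  sig = (2; 1,1)
  P = {3,5}:  v_{3} + v_{5} = 2·v_{4} + 2·v_{7}  →  sig = (2; 2,2)
  P = {0,4,7}:  v_{0} + v_{4} + v_{7} = v_{5}  →  sig = (3; 1)
  P = {1,4,7}:  v_{1} + v_{4} + v_{7} = v_{3}  →  sig = (3; 1)

so the primitive-relation signature multiset is
[(2; —), (2; —), (2; —), (2; 1,1), (2; 1,1), (2; 1,1), (2; 1,1), (2; 1,1), (2; 1,1), (2; 2,2), (3; 1), (3; 1)]


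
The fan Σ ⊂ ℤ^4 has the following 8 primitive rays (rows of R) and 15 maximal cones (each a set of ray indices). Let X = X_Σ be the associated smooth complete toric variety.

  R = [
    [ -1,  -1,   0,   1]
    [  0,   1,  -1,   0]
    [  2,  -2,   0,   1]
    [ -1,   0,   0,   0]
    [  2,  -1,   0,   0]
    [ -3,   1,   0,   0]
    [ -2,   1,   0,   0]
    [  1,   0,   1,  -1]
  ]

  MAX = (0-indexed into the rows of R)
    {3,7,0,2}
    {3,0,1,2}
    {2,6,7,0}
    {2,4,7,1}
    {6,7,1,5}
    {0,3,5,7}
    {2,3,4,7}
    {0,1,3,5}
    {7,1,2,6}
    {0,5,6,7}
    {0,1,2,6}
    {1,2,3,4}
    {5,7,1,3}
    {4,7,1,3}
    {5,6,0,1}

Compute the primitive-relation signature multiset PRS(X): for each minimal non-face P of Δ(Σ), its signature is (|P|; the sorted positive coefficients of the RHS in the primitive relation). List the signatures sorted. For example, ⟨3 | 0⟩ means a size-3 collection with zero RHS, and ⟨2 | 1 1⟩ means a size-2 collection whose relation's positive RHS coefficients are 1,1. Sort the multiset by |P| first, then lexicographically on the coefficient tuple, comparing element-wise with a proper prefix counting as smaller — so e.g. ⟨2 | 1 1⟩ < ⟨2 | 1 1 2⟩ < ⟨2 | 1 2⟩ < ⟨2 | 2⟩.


Σ has 7 primitive collections:

  {4,6}:  v_{4} + v_{6} = 0 ; sig = ⟨2 | 0⟩
  {2,5}:  v_{2} + v_{5} = v_{0} ; sig = ⟨2 | 1⟩
  {3,6}:  v_{3} + v_{6} = v_{5} ; sig = ⟨2 | 1⟩
  {4,5}:  v_{4} + v_{5} = v_{3} ; sig = ⟨2 | 1⟩
  {0,4}:  v_{0} + v_{4} = v_{2} + v_{3} ; sig = ⟨2 | 1 1⟩
  {0,1,7}:  v_{0} + v_{1} + v_{7} = 0 ; sig = ⟨3 | 0⟩
  {1,2,3,7}:  v_{1} + v_{2} + v_{3} + v_{7} = v_{4} ; sig = ⟨4 | 1⟩

Hence PRS(X_Σ) =
{ ⟨2 | 0⟩,  ⟨2 | 1⟩ ×3,  ⟨2 | 1 1⟩,  ⟨3 | 0⟩,  ⟨4 | 1⟩ }


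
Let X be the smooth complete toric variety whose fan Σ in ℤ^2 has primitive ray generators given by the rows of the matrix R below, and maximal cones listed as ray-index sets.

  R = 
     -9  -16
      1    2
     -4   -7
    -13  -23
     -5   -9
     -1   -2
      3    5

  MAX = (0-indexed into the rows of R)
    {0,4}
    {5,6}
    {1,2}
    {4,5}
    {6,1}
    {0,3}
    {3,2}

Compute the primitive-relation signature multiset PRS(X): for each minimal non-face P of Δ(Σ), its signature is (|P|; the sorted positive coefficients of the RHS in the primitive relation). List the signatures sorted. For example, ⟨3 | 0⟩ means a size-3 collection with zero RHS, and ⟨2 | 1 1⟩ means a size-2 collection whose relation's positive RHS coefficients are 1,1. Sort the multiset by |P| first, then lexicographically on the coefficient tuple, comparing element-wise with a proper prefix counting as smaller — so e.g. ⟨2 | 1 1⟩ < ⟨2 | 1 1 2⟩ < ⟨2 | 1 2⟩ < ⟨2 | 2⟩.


|primitive collections| = 14. Relations:

  {1,5}:  v_{1} + v_{5} = 0  →  sig = ⟨2 | 0⟩
  {0,2}:  v_{0} + v_{2} = v_{3}  →  sig = ⟨2 | 1⟩
  {1,4}:  v_{1} + v_{4} = v_{2}  →  sig = ⟨2 | 1⟩
  {2,4}:  v_{2} + v_{4} = v_{0}  →  sig = ⟨2 | 1⟩
  {2,5}:  v_{2} + v_{5} = v_{4}  →  sig = ⟨2 | 1⟩
  {2,6}:  v_{2} + v_{6} = v_{5}  →  sig = ⟨2 | 1⟩
  {0,6}:  v_{0} + v_{6} = v_{4} + v_{5}  →  sig = ⟨2 | 1 1⟩
  {3,5}:  v_{3} + v_{5} = v_{0} + v_{4}  →  sig = ⟨2 | 1 1⟩
  {0,1}:  v_{0} + v_{1} = 2·v_{2}  →  sig = ⟨2 | 2⟩
  {0,5}:  v_{0} + v_{5} = 2·v_{4}  →  sig = ⟨2 | 2⟩
  {3,4}:  v_{3} + v_{4} = 2·v_{0}  →  sig = ⟨2 | 2⟩
  {3,6}:  v_{3} + v_{6} = 2·v_{4}  →  sig = ⟨2 | 2⟩
  {4,6}:  v_{4} + v_{6} = 2·v_{5}  →  sig = ⟨2 | 2⟩
  {1,3}:  v_{1} + v_{3} = 3·v_{2}  →  sig = ⟨2 | 3⟩

Sorted signature multiset PRS(X):
{ ⟨2 | 0⟩,  ⟨2 | 1⟩ ×5,  ⟨2 | 1 1⟩ ×2,  ⟨2 | 2⟩ ×5,  ⟨2 | 3⟩ }


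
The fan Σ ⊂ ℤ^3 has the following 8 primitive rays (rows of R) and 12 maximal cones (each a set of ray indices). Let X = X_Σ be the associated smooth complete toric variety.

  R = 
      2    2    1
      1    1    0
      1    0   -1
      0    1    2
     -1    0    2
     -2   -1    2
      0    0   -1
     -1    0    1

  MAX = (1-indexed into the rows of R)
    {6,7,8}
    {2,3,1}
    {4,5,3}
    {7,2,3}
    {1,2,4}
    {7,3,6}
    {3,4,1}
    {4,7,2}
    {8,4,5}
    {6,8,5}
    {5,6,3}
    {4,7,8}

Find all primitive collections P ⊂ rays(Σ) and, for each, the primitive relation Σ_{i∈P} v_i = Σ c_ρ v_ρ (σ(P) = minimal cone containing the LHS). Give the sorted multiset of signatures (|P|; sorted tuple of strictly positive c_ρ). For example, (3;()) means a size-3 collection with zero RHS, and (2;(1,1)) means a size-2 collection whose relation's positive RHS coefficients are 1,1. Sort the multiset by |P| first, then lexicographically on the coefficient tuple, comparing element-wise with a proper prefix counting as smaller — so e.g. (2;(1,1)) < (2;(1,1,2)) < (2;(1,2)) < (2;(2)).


12 minimal non-faces of Δ(Σ) (on 8 rays):

  P={3,8}:  v_{3} + v_{8} = 0  so sig = (2;())
  P={2,5}:  v_{2} + v_{5} = v_{4}  so sig = (2;(1))
  P={2,6}:  v_{2} + v_{6} = v_{5}  so sig = (2;(1))
  P={5,7}:  v_{5} + v_{7} = v_{8}  so sig = (2;(1))
  P={1,8}:  v_{1} + v_{8} = v_{2} + v_{4}  so sig = (2;(1,1))
  P={2,8}:  v_{2} + v_{8} = v_{4} + v_{7}  so sig = (2;(1,1))
  P={1,6}:  v_{1} + v_{6} = v_{3} + v_{4} + v_{5}  so sig = (2;(1,1,1))
  P={1,5}:  v_{1} + v_{5} = v_{3} + 2·v_{4}  so sig = (2;(1,2))
  P={1,7}:  v_{1} + v_{7} = 2·v_{2}  so sig = (2;(2))
  P={4,6}:  v_{4} + v_{6} = 2·v_{5}  so sig = (2;(2))
  P={2,3,4}:  v_{2} + v_{3} + v_{4} = v_{1}  so sig = (3;(1))
  P={3,4,7}:  v_{3} + v_{4} + v_{7} = v_{2}  so sig = (3;(1))

so the primitive-relation signature multiset is
{ (2;()),  (2;(1)) ×3,  (2;(1,1)) ×2,  (2;(1,1,1)),  (2;(1,2)),  (2;(2)) ×2,  (3;(1)) ×2 }


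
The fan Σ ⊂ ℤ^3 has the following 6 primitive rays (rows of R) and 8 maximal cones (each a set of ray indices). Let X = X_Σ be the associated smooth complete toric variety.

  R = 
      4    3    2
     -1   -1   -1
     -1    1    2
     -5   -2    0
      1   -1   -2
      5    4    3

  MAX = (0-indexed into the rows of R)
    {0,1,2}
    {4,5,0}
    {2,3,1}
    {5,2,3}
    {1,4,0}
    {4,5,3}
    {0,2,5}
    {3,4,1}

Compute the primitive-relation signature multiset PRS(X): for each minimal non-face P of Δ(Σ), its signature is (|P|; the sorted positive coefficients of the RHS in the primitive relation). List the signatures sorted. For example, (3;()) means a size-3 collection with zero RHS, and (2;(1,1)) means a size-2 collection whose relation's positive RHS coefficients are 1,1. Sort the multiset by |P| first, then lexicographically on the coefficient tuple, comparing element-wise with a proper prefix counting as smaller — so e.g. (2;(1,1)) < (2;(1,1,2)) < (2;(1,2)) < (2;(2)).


Δ(Σ) — 6 vertices, 3 min non-faces:

  P={2,4}:  v_{2} + v_{4} = 0  →  sig = (2;())
  P={0,3}:  v_{0} + v_{3} = v_{2}  →  sig = (2;(1))
  P={1,5}:  v_{1} + v_{5} = v_{0}  →  sig = (2;(1))

so the primitive-relation signature multiset is
{ (2;()),  (2;(1)) ×2 }


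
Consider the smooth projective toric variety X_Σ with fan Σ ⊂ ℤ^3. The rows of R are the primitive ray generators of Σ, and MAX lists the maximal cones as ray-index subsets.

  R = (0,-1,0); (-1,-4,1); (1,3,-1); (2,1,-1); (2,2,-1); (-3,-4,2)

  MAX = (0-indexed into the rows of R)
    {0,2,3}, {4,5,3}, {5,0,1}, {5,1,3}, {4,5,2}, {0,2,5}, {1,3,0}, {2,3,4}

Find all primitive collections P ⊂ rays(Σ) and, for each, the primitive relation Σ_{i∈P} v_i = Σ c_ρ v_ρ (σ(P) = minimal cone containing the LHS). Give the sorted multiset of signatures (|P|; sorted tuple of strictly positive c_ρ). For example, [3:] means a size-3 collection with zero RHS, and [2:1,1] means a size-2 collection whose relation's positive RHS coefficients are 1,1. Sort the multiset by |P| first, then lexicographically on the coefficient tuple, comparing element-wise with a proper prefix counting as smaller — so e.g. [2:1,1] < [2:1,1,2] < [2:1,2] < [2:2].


The 5 primitive collections of Σ (r=6, n=3):

  P = {0,4}:  v_{0} + v_{4} = v_{3}  so sig = [2:1]
  P = {1,2}:  v_{1} + v_{2} = v_{0}  so sig = [2:1]
  P = {1,4}:  v_{1} + v_{4} = 2·v_{3} + v_{5}  so sig = [2:1,2]
  P = {2,3,5}:  v_{2} + v_{3} + v_{5} = 0  so sig = [3:]
  P = {0,3,5}:  v_{0} + v_{3} + v_{5} = v_{1}  so sig = [3:1]

Hence PRS(X_Σ) =
    [2:1]
    [2:1]
    [2:1,2]
    [3:]
    [3:1]


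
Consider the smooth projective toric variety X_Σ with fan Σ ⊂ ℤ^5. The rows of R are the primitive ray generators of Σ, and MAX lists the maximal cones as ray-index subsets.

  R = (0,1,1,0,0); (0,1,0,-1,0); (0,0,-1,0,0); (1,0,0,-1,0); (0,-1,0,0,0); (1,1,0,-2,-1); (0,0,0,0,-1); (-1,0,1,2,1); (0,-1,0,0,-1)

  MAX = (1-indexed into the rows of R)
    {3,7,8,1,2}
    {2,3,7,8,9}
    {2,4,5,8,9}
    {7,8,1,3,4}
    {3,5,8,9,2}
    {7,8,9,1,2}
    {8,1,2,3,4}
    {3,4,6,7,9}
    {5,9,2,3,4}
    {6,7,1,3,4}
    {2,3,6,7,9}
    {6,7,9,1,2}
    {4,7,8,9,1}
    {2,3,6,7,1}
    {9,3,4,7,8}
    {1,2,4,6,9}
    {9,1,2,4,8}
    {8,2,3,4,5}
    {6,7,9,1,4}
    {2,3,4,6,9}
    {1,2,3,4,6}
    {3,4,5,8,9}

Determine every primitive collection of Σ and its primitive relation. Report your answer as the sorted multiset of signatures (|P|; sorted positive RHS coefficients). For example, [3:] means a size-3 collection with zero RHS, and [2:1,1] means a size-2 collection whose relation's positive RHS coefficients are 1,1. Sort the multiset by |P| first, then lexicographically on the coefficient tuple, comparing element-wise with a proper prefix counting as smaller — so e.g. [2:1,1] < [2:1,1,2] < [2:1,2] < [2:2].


Δ(Σ) — 9 vertices, 7 min non-faces:

  P = {5,7}:  v_{5} + v_{7} = v_{9}  ⇒ sig = [2:1]
  P = {6,8}:  v_{6} + v_{8} = v_{1}  ⇒ sig = [2:1]
  P = {5,6}:  v_{5} + v_{6} = v_{2} + v_{4} + v_{9}  ⇒ sig = [2:1,1,1]
  P = {1,5}:  v_{1} + v_{5} = v_{2} + v_{4} + v_{8} + v_{9}  ⇒ sig = [2:1,1,1,1]
  P = {1,3,9}:  v_{1} + v_{3} + v_{9} = v_{7}  ⇒ sig = [3:1]
  P = {2,4,7}:  v_{2} + v_{4} + v_{7} = v_{6}  ⇒ sig = [3:1]
  P = {2,3,4,8,9}:  v_{2} + v_{3} + v_{4} + v_{8} + v_{9} = 0  ⇒ sig = [5:]

Signatures (|P|; sorted positive RHS coefficients), sorted:
{ [2:1] ×2,  [2:1,1,1],  [2:1,1,1,1],  [3:1] ×2,  [5:] }


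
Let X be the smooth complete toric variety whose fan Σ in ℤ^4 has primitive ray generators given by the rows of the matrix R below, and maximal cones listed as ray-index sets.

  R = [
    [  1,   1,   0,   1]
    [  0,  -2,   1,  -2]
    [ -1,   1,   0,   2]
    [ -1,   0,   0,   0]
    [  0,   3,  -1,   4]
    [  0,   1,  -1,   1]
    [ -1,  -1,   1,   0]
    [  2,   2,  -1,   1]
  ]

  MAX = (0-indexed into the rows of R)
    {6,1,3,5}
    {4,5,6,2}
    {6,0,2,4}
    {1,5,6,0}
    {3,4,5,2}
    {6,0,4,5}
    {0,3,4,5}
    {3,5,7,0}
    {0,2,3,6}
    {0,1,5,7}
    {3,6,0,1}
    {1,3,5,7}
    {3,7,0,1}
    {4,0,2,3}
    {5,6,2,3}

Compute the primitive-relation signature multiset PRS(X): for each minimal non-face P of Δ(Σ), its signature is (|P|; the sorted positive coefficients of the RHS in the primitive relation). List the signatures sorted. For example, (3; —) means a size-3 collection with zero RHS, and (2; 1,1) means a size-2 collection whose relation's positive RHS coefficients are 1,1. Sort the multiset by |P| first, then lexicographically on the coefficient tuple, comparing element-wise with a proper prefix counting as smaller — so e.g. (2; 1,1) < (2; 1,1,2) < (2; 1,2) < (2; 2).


Σ has 9 primitive collections:

  {1,2}:  v_{1} + v_{2} = v_{6} ; sig = (2; 1)
  {6,7}:  v_{6} + v_{7} = v_{0} ; sig = (2; 1)
  {1,4}:  v_{1} + v_{4} = v_{0} + v_{5} + v_{6} ; sig = (2; 1,1,1)
  {2,7}:  v_{2} + v_{7} = 2·v_{0} + v_{3} + v_{5} ; sig = (2; 1,1,2)
  {4,7}:  v_{4} + v_{7} = 3·v_{0} + v_{3} + 2·v_{5} ; sig = (2; 1,2,3)
  {0,2,5}:  v_{0} + v_{2} + v_{5} = v_{4} ; sig = (3; 1)
  {3,4,6}:  v_{3} + v_{4} + v_{6} = 2·v_{2} ; sig = (3; 2)
  {0,1,3,5}:  v_{0} + v_{1} + v_{3} + v_{5} = 0 ; sig = (4; —)
  {0,3,5,6}:  v_{0} + v_{3} + v_{5} + v_{6} = v_{2} ; sig = (4; 1)

Signatures (|P|; sorted positive RHS coefficients), sorted:
    (2; 1)
    (2; 1)
    (2; 1,1,1)
    (2; 1,1,2)
    (2; 1,2,3)
    (3; 1)
    (3; 2)
    (4; —)
    (4; 1)


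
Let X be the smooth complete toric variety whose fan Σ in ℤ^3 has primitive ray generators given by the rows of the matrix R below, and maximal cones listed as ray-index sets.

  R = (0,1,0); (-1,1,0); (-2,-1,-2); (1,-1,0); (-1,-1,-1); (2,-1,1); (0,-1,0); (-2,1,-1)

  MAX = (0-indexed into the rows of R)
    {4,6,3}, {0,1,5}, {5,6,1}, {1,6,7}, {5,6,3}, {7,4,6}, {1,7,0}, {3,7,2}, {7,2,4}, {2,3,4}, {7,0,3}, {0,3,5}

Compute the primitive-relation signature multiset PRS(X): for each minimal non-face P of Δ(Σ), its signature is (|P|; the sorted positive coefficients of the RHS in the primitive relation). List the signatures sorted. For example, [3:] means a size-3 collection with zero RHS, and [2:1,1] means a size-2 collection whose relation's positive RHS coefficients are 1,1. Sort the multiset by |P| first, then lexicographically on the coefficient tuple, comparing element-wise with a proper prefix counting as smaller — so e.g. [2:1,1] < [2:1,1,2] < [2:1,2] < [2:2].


Primitive collections (12):

  {0,6}:  v_{0} + v_{6} = 0  ⇒ sig = [2:]
  {1,3}:  v_{1} + v_{3} = 0  ⇒ sig = [2:]
  {5,7}:  v_{5} + v_{7} = 0  ⇒ sig = [2:]
  {0,4}:  v_{0} + v_{4} = v_{3} + v_{7}  ⇒ sig = [2:1,1]
  {1,2}:  v_{1} + v_{2} = v_{4} + v_{7}  ⇒ sig = [2:1,1]
  {1,4}:  v_{1} + v_{4} = v_{6} + v_{7}  ⇒ sig = [2:1,1]
  {2,5}:  v_{2} + v_{5} = v_{3} + v_{4}  ⇒ sig = [2:1,1]
  {4,5}:  v_{4} + v_{5} = v_{3} + v_{6}  ⇒ sig = [2:1,1]
  {2,6}:  v_{2} + v_{6} = 2·v_{4}  ⇒ sig = [2:2]
  {0,2}:  v_{0} + v_{2} = 2·v_{3} + 2·v_{7}  ⇒ sig = [2:2,2]
  {3,4,7}:  v_{3} + v_{4} + v_{7} = v_{2}  ⇒ sig = [3:1]
  {3,6,7}:  v_{3} + v_{6} + v_{7} = v_{4}  ⇒ sig = [3:1]

Signatures (|P|; sorted positive RHS coefficients), sorted:
    |P|=2: 10 collections, coeffs (), (), (), (1,1), (1,1), (1,1), (1,1), (1,1), (2), (2,2)
    |P|=3: 2 collections, coeffs (1), (1)


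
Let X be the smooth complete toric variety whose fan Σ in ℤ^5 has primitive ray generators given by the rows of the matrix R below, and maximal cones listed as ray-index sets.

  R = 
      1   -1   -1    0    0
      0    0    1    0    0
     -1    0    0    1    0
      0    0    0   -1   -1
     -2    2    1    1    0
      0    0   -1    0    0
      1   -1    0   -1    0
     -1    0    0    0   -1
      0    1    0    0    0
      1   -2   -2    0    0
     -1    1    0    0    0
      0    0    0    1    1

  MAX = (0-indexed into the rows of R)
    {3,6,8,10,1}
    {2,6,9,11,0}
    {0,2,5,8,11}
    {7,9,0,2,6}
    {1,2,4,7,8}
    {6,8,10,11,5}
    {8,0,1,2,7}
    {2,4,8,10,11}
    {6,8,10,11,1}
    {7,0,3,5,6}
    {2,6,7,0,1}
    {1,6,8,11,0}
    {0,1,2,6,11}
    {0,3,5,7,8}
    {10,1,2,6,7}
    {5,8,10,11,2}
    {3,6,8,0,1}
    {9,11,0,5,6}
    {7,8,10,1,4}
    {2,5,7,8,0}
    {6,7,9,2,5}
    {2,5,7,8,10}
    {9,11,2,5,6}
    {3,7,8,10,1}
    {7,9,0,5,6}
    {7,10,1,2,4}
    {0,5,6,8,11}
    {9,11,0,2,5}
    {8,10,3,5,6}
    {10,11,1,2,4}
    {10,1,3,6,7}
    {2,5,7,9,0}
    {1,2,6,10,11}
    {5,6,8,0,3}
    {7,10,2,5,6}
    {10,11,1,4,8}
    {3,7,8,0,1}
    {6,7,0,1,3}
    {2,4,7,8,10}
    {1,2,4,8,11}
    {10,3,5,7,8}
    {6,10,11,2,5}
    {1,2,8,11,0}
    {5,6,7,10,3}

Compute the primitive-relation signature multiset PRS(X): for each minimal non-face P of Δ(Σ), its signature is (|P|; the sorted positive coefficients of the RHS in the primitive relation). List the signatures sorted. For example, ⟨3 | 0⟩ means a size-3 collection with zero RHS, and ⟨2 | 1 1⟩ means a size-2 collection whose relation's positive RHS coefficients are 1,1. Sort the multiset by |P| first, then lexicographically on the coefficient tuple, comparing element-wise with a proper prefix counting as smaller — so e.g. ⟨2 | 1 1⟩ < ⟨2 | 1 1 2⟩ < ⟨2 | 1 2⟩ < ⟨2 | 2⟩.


|primitive collections| = 18. Relations:

  P={1,5}:  v_{1} + v_{5} = 0  →  sig = ⟨2 | 0⟩
  P={3,11}:  v_{3} + v_{11} = 0  →  sig = ⟨2 | 0⟩
  P={0,10}:  v_{0} + v_{10} = v_{5}  →  sig = ⟨2 | 1⟩
  P={2,3}:  v_{2} + v_{3} = v_{7}  →  sig = ⟨2 | 1⟩
  P={7,11}:  v_{7} + v_{11} = v_{2}  →  sig = ⟨2 | 1⟩
  P={0,4}:  v_{0} + v_{4} = v_{2} + v_{8}  →  sig = ⟨2 | 1 1⟩
  P={4,6}:  v_{4} + v_{6} = v_{1} + v_{10}  →  sig = ⟨2 | 1 1⟩
  P={4,9}:  v_{4} + v_{9} = v_{2} + v_{5}  →  sig = ⟨2 | 1 1⟩
  P={8,9}:  v_{8} + v_{9} = v_{0} + v_{5}  →  sig = ⟨2 | 1 1⟩
  P={1,9}:  v_{1} + v_{9} = v_{0} + v_{2} + v_{6}  →  sig = ⟨2 | 1 1 1⟩
  P={4,5}:  v_{4} + v_{5} = v_{2} + v_{8} + v_{10}  →  sig = ⟨2 | 1 1 1⟩
  P={3,4}:  v_{3} + v_{4} = v_{1} + v_{7} + v_{8} + v_{10}  →  sig = ⟨2 | 1 1 1 1⟩
  P={3,9}:  v_{3} + v_{9} = v_{0} + v_{5} + v_{6} + v_{7}  →  sig = ⟨2 | 1 1 1 1⟩
  P={9,10}:  v_{9} + v_{10} = v_{2} + 2·v_{5} + v_{6}  →  sig = ⟨2 | 1 1 2⟩
  P={2,6,8}:  v_{2} + v_{6} + v_{8} = 0  →  sig = ⟨3 | 0⟩
  P={6,7,8}:  v_{6} + v_{7} + v_{8} = v_{3}  →  sig = ⟨3 | 1⟩
  P={0,2,5,6}:  v_{0} + v_{2} + v_{5} + v_{6} = v_{9}  →  sig = ⟨4 | 1⟩
  P={1,2,8,10}:  v_{1} + v_{2} + v_{8} + v_{10} = v_{4}  →  sig = ⟨4 | 1⟩

Signatures (|P|; sorted positive RHS coefficients), sorted:
    ⟨2 | 0⟩
    ⟨2 | 0⟩
    ⟨2 | 1⟩
    ⟨2 | 1⟩
    ⟨2 | 1⟩
    ⟨2 | 1 1⟩
    ⟨2 | 1 1⟩
    ⟨2 | 1 1⟩
    ⟨2 | 1 1⟩
    ⟨2 | 1 1 1⟩
    ⟨2 | 1 1 1⟩
    ⟨2 | 1 1 1 1⟩
    ⟨2 | 1 1 1 1⟩
    ⟨2 | 1 1 2⟩
    ⟨3 | 0⟩
    ⟨3 | 1⟩
    ⟨4 | 1⟩
    ⟨4 | 1⟩


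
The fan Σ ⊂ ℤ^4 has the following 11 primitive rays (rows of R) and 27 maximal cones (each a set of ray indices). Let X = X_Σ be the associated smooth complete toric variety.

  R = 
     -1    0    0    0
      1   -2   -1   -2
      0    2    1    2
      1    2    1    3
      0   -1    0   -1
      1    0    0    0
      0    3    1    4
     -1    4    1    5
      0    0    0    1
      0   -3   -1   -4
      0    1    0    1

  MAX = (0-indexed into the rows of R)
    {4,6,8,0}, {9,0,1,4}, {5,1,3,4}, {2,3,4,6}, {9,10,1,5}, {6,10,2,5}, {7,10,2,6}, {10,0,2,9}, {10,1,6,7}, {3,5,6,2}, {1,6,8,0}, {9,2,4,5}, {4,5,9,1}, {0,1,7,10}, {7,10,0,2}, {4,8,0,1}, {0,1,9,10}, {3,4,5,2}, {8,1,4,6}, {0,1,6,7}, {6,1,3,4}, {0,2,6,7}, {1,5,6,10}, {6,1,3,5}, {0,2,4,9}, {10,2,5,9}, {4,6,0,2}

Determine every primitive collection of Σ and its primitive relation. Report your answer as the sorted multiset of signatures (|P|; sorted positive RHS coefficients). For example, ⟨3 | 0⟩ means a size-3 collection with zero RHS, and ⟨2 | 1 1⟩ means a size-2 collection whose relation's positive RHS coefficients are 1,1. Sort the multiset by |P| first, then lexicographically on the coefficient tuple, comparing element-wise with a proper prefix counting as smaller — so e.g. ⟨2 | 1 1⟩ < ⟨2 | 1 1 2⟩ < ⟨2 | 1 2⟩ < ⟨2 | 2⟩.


|primitive collections| = 20. Relations:

  {0,5}:  v_{0} + v_{5} = 0 ; sig = ⟨2 | 0⟩
  {4,10}:  v_{4} + v_{10} = 0 ; sig = ⟨2 | 0⟩
  {6,9}:  v_{6} + v_{9} = 0 ; sig = ⟨2 | 0⟩
  {1,2}:  v_{1} + v_{2} = v_{5} ; sig = ⟨2 | 1⟩
  {0,3}:  v_{0} + v_{3} = v_{4} + v_{6} ; sig = ⟨2 | 1 1⟩
  {2,8}:  v_{2} + v_{8} = v_{4} + v_{6} ; sig = ⟨2 | 1 1⟩
  {3,9}:  v_{3} + v_{9} = v_{4} + v_{5} ; sig = ⟨2 | 1 1⟩
  {3,10}:  v_{3} + v_{10} = v_{5} + v_{6} ; sig = ⟨2 | 1 1⟩
  {4,7}:  v_{4} + v_{7} = v_{0} + v_{6} ; sig = ⟨2 | 1 1⟩
  {5,7}:  v_{5} + v_{7} = v_{6} + v_{10} ; sig = ⟨2 | 1 1⟩
  {7,9}:  v_{7} + v_{9} = v_{0} + v_{10} ; sig = ⟨2 | 1 1⟩
  {5,8}:  v_{5} + v_{8} = v_{1} + v_{4} + v_{6} ; sig = ⟨2 | 1 1 1⟩
  {8,9}:  v_{8} + v_{9} = v_{0} + v_{1} + v_{4} ; sig = ⟨2 | 1 1 1⟩
  {8,10}:  v_{8} + v_{10} = v_{0} + v_{1} + v_{6} ; sig = ⟨2 | 1 1 1⟩
  {3,8}:  v_{3} + v_{8} = v_{1} + 2·v_{4} + 2·v_{6} ; sig = ⟨2 | 1 2 2⟩
  {7,8}:  v_{7} + v_{8} = 2·v_{0} + v_{1} + 2·v_{6} ; sig = ⟨2 | 1 2 2⟩
  {3,7}:  v_{3} + v_{7} = 2·v_{6} ; sig = ⟨2 | 2⟩
  {0,6,10}:  v_{0} + v_{6} + v_{10} = v_{7} ; sig = ⟨3 | 1⟩
  {4,5,6}:  v_{4} + v_{5} + v_{6} = v_{3} ; sig = ⟨3 | 1⟩
  {0,1,4,6}:  v_{0} + v_{1} + v_{4} + v_{6} = v_{8} ; sig = ⟨4 | 1⟩

Signatures (|P|; sorted positive RHS coefficients), sorted:
    |P|=2: 17 collections, coeffs (), (), (), (1), (1,1), (1,1), (1,1), (1,1), (1,1), (1,1), (1,1), (1,1,1), (1,1,1), (1,1,1), (1,2,2), (1,2,2), (2)
    |P|=3: 2 collections, coeffs (1), (1)
    |P|=4: 1 collection, coeffs (1)


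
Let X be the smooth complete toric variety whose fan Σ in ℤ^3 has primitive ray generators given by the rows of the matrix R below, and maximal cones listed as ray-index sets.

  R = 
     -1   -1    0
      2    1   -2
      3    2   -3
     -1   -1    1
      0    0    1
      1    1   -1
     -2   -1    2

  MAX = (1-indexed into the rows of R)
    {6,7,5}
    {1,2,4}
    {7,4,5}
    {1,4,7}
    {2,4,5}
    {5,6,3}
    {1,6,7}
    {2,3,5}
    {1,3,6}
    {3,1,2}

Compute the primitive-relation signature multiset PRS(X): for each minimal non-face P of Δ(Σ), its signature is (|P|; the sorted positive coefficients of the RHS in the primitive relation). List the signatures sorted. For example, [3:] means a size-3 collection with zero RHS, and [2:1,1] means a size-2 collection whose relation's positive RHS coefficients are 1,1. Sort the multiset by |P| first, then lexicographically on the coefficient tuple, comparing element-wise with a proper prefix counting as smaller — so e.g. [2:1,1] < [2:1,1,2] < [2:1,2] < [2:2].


Σ has 6 primitive collections:

  P={2,7}:  v_{2} + v_{7} = 0  so sig = [2:]
  P={4,6}:  v_{4} + v_{6} = 0  so sig = [2:]
  P={1,5}:  v_{1} + v_{5} = v_{4}  so sig = [2:1]
  P={2,6}:  v_{2} + v_{6} = v_{3}  so sig = [2:1]
  P={3,4}:  v_{3} + v_{4} = v_{2}  so sig = [2:1]
  P={3,7}:  v_{3} + v_{7} = v_{6}  so sig = [2:1]

so the primitive-relation signature multiset is
{ [2:] ×2,  [2:1] ×4 }


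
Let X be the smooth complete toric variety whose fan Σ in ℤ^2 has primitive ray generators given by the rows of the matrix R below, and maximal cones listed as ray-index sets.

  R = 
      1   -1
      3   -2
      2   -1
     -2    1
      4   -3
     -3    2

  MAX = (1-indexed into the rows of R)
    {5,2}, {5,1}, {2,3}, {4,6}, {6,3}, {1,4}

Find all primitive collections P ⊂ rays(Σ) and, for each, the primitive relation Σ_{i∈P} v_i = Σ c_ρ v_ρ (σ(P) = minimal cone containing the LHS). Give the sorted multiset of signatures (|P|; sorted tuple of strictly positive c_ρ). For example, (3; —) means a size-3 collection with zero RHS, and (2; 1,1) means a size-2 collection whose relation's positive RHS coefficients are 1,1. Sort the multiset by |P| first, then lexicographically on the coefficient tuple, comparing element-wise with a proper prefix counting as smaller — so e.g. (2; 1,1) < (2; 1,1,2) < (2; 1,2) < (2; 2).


Δ(Σ) — 6 vertices, 9 min non-faces:

  • {2,6}:  v_{2} + v_{6} = 0  →  sig = (2; —)
  • {3,4}:  v_{3} + v_{4} = 0  →  sig = (2; —)
  • {1,2}:  v_{1} + v_{2} = v_{5}  →  sig = (2; 1)
  • {1,3}:  v_{1} + v_{3} = v_{2}  →  sig = (2; 1)
  • {1,6}:  v_{1} + v_{6} = v_{4}  →  sig = (2; 1)
  • {2,4}:  v_{2} + v_{4} = v_{1}  →  sig = (2; 1)
  • {5,6}:  v_{5} + v_{6} = v_{1}  →  sig = (2; 1)
  • {3,5}:  v_{3} + v_{5} = 2·v_{2}  →  sig = (2; 2)
  • {4,5}:  v_{4} + v_{5} = 2·v_{1}  →  sig = (2; 2)

so the primitive-relation signature multiset is
{ (2; —) ×2,  (2; 1) ×5,  (2; 2) ×2 }
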